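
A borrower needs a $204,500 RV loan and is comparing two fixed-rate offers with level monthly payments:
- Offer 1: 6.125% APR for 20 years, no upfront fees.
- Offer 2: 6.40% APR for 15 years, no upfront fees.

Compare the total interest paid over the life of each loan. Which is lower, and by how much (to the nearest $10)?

Offer 2 by $36,540

Offer 1: monthly rate = 6.125%/12 = 0.0051042; payment = 204,500 × 0.0051042 / (1 − (1+0.0051042)^−240) = $1,479.89.
Total interest on Offer 1 = 240 × $1,479.89 − $204,500 = $150,673.60.
Offer 2: at 6.40% the monthly rate is 0.0053333, so the payment is 204,500 × 0.0053333 / (1 − 1.0053333^−180) = $1,770.19.
Total interest on Offer 2 = 180 × $1,770.19 − $204,500 = $114,134.20.
Offer 2 is lower by $36,539.40.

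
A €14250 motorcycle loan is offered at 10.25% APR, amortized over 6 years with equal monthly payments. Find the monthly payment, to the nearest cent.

At 10.25% the monthly rate is 0.0085417, so the payment is 14,250 × 0.0085417 / (1 − 1.0085417^−72) = €265.79.

€265.79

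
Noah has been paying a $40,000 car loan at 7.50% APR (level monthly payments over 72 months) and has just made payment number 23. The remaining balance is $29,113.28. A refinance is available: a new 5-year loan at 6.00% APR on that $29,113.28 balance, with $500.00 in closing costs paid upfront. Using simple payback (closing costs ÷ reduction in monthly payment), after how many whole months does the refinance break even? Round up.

4 months

Current payment = 40,000 × 7.5%/12 / (1 − (1+0.0062500)^−72) = $691.60.
Refinanced payment = 29,113.28 × 0.0050000 / (1 − (1+0.0050000)^−60) = $562.84.
Monthly savings = $691.60 − $562.84 = $128.76.
Break-even = $500.00 / $128.76 = 3.88 → 4 months.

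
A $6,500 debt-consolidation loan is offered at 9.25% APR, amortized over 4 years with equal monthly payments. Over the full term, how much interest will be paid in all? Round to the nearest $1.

$1,301

Monthly rate = 9.25%/12 = 0.0077083; payment = 6,500 × 0.0077083 / (1 − (1+0.0077083)^−48) = $162.53.
Total paid = 48 × $162.53 = $7,801.44; interest = $7,801.44 − $6,500 = $1,301.44.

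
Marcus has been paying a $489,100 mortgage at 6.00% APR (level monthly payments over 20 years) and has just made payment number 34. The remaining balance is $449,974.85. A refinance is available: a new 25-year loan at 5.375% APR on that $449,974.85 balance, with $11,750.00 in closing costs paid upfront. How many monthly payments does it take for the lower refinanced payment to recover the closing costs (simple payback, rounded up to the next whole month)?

Current payment = 489,100 × 6%/12 / (1 − (1+0.0050000)^−240) = $3,504.06.
Refinanced payment = 449,974.85 × 0.0044792 / (1 − (1+0.0044792)^−300) = $2,729.75.
Monthly savings = $3,504.06 − $2,729.75 = $774.31.
Break-even = $11,750.00 / $774.31 = 15.17 → 16 months.

16 months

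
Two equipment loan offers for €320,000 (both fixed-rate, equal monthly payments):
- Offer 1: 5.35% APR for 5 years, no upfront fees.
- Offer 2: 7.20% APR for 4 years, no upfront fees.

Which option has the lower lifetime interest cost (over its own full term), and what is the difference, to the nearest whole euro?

Offer 1: at 5.35% the monthly rate is 0.0044583, so the payment is 320,000 × 0.0044583 / (1 − 1.0044583^−60) = €6,090.24.
Total interest on Offer 1 = 60 × €6,090.24 − €320,000 = €45,414.40.
Offer 2: monthly rate = 7.2%/12 = 0.0060000; payment = 320,000 × 0.0060000 / (1 − (1+0.0060000)^−48) = €7,692.53.
Total interest on Offer 2 = 48 × €7,692.53 − €320,000 = €49,241.44.
Offer 1 is lower by €3,827.04.

Offer 1 by €3,827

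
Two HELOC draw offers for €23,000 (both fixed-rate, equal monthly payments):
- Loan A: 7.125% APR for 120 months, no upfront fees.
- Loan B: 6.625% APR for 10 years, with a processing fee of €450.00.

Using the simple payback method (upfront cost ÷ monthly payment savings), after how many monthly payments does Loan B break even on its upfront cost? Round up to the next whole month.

Loan A: at 7.125% the monthly rate is 0.0059375, so the payment is 23,000 × 0.0059375 / (1 − 1.0059375^−120) = €268.53.
Loan B: at 6.625% the monthly rate is 0.0055208, so the payment is 23,000 × 0.0055208 / (1 − 1.0055208^−120) = €262.63.
Monthly savings = €268.53 − €262.63 = €5.90.
Break-even = €450.00 / €5.90 = 76.27 → 77 months.

77 months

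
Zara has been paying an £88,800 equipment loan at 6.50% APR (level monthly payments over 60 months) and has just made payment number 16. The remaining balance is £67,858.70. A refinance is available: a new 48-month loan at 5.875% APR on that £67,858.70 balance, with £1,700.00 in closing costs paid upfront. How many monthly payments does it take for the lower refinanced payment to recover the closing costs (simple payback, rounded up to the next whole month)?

12 months

Current payment = 88,800 × 6.5%/12 / (1 − (1+0.0054167)^−60) = £1,737.47.
Refinanced payment = 67,858.70 × 0.0048958 / (1 − (1+0.0048958)^−48) = £1,589.78.
Monthly savings = £1,737.47 − £1,589.78 = £147.69.
Break-even = £1,700.00 / £147.69 = 11.51 → 12 months.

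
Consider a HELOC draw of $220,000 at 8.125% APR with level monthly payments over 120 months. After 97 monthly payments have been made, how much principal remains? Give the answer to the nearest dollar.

$56,982

With monthly rate i = 8.125%/12 = 0.0067708, the balance after k of n payments is P · [(1+i)^n − (1+i)^k] / [(1+i)^n − 1].
(1+0.0067708)^120 = 2.24737238 and (1+0.0067708)^97 = 1.92429059, so the balance is 220,000 × (2.24737238 − 1.92429059) / (2.24737238 − 1) = $56,982.18.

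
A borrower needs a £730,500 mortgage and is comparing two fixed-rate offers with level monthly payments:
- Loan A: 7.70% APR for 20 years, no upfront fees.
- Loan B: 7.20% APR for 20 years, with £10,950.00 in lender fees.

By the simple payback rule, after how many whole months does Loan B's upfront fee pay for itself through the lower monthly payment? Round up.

Loan A: at 7.70% the monthly rate is 0.0064167, so the payment is 730,500 × 0.0064167 / (1 − 1.0064167^−240) = £5,974.52.
Loan B: monthly rate = 7.2%/12 = 0.0060000; payment = 730,500 × 0.0060000 / (1 − (1+0.0060000)^−240) = £5,751.59.
Monthly savings = £5,974.52 − £5,751.59 = £222.93.
Break-even = £10,950.00 / £222.93 = 49.12 → 50 months.

50 months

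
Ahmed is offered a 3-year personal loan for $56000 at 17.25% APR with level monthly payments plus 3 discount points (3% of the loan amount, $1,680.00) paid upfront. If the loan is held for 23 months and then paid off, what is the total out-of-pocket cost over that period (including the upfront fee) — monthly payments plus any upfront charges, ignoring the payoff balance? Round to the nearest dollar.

$47,761

Monthly rate = 17.25%/12 = 0.0143750; payment = 56,000 × 0.0143750 / (1 − (1+0.0143750)^−36) = $2,003.53.
Total outlay = 23 × $2,003.53 + $1,680.00 = $47,761.19.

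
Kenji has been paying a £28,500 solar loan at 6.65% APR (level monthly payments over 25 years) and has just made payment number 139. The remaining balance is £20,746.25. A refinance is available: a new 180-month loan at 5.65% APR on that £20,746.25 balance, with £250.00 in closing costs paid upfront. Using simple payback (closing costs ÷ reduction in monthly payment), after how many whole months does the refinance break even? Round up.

11 months

Current payment = 28,500 × 6.65%/12 / (1 − (1+0.0055417)^−300) = £195.11.
Refinanced payment = 20,746.25 × 0.0047083 / (1 − (1+0.0047083)^−180) = £171.17.
Monthly savings = £195.11 − £171.17 = £23.94.
Break-even = £250.00 / £23.94 = 10.44 → 11 months.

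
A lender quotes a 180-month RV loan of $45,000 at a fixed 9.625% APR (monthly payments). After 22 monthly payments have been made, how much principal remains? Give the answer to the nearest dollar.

With monthly rate i = 9.625%/12 = 0.0080208, the balance after k of n payments is P · [(1+i)^n − (1+i)^k] / [(1+i)^n − 1].
(1+0.0080208)^180 = 4.21222384 and (1+0.0080208)^22 = 1.19214526, so the balance is 45,000 × (4.21222384 − 1.19214526) / (4.21222384 − 1) = $42,308.24.

$42,308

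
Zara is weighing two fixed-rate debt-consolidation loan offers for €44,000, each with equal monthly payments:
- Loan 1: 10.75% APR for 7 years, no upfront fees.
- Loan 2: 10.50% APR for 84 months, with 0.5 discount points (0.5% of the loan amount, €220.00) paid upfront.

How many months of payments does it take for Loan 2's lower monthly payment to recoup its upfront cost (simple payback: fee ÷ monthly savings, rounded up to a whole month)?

Loan 1: at 10.75% the monthly rate is 0.0089583, so the payment is 44,000 × 0.0089583 / (1 − 1.0089583^−84) = €747.62.
Loan 2: at 10.50% the monthly rate is 0.0087500, so the payment is 44,000 × 0.0087500 / (1 − 1.0087500^−84) = €741.87.
Monthly savings = €747.62 − €741.87 = €5.75.
Break-even = €220.00 / €5.75 = 38.26 → 39 months.

39 months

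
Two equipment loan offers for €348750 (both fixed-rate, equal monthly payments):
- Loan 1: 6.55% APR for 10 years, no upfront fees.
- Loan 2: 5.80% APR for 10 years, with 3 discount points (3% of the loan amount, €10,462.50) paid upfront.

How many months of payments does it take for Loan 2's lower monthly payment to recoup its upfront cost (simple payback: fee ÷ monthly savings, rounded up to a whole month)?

80 months

Loan 1: monthly rate = 6.55%/12 = 0.0054583; payment = 348,750 × 0.0054583 / (1 − (1+0.0054583)^−120) = €3,968.86.
Loan 2: at 5.80% the monthly rate is 0.0048333, so the payment is 348,750 × 0.0048333 / (1 − 1.0048333^−120) = €3,836.91.
Monthly savings = €3,968.86 − €3,836.91 = €131.95.
Break-even = €10,462.50 / €131.95 = 79.29 → 80 months.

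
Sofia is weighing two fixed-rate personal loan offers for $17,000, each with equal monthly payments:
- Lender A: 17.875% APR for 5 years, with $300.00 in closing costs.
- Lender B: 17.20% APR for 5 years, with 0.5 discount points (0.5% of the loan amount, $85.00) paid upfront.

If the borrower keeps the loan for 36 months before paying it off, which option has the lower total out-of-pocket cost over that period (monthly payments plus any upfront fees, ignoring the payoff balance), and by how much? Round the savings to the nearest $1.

Lender A: at 17.875% the monthly rate is 0.0148958, so the payment is 17,000 × 0.0148958 / (1 − 1.0148958^−60) = $430.53.
Lender B: monthly rate = 17.2%/12 = 0.0143333; payment = 17,000 × 0.0143333 / (1 − (1+0.0143333)^−60) = $424.32.
Over 36 months: Lender A costs 36 × $430.53 + $300.00 = $15,799.08; Lender B costs 36 × $424.32 + $85.00 = $15,360.52.
Lender B is cheaper by $15,799.08 − $15,360.52 = $438.56.

Lender B by $439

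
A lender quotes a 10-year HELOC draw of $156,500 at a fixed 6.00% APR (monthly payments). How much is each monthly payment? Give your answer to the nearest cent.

$1,737.47

Monthly rate = 6%/12 = 0.0050000; payment = 156,500 × 0.0050000 / (1 − (1+0.0050000)^−120) = $1,737.47.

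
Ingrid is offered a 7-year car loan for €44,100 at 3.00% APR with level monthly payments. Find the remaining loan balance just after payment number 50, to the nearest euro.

€18,971

With monthly rate i = 3%/12 = 0.0025000, the balance after k of n payments is P · [(1+i)^n − (1+i)^k] / [(1+i)^n − 1].
(1+0.0025000)^84 = 1.23335480 and (1+0.0025000)^50 = 1.13297171, so the balance is 44,100 × (1.23335480 − 1.13297171) / (1.23335480 − 1) = €18,970.66.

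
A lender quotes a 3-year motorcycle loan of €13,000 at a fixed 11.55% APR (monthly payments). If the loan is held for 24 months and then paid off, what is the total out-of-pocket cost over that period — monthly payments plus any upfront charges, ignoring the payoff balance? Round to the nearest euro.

€10,296

Monthly rate = 11.55%/12 = 0.0096250; payment = 13,000 × 0.0096250 / (1 − (1+0.0096250)^−36) = €429.00.
Total outlay = 24 × €429.00 = €10,296.00.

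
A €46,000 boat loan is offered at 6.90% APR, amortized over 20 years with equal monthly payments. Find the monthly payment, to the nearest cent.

€353.88

At 6.90% the monthly rate is 0.0057500, so the payment is 46,000 × 0.0057500 / (1 − 1.0057500^−240) = €353.88.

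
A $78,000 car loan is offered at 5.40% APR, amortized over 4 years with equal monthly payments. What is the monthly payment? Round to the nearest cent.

$1,810.45

At 5.40% the monthly rate is 0.0045000, so the payment is 78,000 × 0.0045000 / (1 − 1.0045000^−48) = $1,810.45.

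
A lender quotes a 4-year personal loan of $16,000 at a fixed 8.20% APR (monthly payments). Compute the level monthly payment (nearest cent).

$392.11

At 8.20% the monthly rate is 0.0068333, so the payment is 16,000 × 0.0068333 / (1 − 1.0068333^−48) = $392.11.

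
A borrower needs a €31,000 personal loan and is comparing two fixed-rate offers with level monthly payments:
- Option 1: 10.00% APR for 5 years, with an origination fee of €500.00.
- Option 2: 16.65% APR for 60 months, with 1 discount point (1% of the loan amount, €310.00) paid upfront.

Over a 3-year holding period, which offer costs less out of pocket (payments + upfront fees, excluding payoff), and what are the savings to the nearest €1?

Option 1: monthly rate = 10%/12 = 0.0083333; payment = 31,000 × 0.0083333 / (1 − (1+0.0083333)^−60) = €658.66.
Option 2: at 16.65% the monthly rate is 0.0138750, so the payment is 31,000 × 0.0138750 / (1 − 1.0138750^−60) = €764.61.
Over 36 months: Option 1 costs 36 × €658.66 + €500.00 = €24,211.76; Option 2 costs 36 × €764.61 + €310.00 = €27,835.96.
Option 1 is cheaper by €27,835.96 − €24,211.76 = €3,624.20.

Option 1 by €3,624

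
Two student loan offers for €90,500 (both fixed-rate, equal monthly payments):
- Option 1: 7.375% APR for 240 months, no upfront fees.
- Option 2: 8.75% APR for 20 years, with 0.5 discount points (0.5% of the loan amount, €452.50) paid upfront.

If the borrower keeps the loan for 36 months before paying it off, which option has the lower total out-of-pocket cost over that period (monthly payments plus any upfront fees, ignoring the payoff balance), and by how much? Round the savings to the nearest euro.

Option 1: monthly rate = 7.375%/12 = 0.0061458; payment = 90,500 × 0.0061458 / (1 − (1+0.0061458)^−240) = €722.16.
Option 2: at 8.75% the monthly rate is 0.0072917, so the payment is 90,500 × 0.0072917 / (1 − 1.0072917^−240) = €799.76.
Over 36 months: Option 1 costs 36 × €722.16 = €25,997.76; Option 2 costs 36 × €799.76 + €452.50 = €29,243.86.
Option 1 is cheaper by €29,243.86 − €25,997.76 = €3,246.10.

Option 1 by €3,246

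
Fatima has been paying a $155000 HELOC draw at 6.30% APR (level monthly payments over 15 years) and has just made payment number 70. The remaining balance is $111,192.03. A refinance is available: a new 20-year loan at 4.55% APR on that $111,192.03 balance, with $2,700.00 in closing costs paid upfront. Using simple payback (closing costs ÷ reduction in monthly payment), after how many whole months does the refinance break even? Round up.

5 months

Current payment = 155,000 × 6.3%/12 / (1 − (1+0.0052500)^−180) = $1,333.23.
Refinanced payment = 111,192.03 × 0.0037917 / (1 − (1+0.0037917)^−240) = $706.46.
Monthly savings = $1,333.23 − $706.46 = $626.77.
Break-even = $2,700.00 / $626.77 = 4.31 → 5 months.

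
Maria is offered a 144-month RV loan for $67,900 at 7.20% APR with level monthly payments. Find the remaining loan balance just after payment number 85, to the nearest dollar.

$34,969

With monthly rate i = 7.2%/12 = 0.0060000, the balance after k of n payments is P · [(1+i)^n − (1+i)^k] / [(1+i)^n − 1].
(1+0.0060000)^144 = 2.36651479 and (1+0.0060000)^85 = 1.66275538, so the balance is 67,900 × (2.36651479 − 1.66275538) / (2.36651479 − 1) = $34,968.71.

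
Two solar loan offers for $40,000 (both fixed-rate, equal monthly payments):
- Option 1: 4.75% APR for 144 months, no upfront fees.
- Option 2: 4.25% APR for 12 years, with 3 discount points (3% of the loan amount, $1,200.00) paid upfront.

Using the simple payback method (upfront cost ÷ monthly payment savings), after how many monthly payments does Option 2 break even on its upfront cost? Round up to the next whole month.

122 months

Option 1: at 4.75% the monthly rate is 0.0039583, so the payment is 40,000 × 0.0039583 / (1 − 1.0039583^−144) = $364.96.
Option 2: monthly rate = 4.25%/12 = 0.0035417; payment = 40,000 × 0.0035417 / (1 − (1+0.0035417)^−144) = $355.09.
Monthly savings = $364.96 − $355.09 = $9.87.
Break-even = $1,200.00 / $9.87 = 121.58 → 122 months.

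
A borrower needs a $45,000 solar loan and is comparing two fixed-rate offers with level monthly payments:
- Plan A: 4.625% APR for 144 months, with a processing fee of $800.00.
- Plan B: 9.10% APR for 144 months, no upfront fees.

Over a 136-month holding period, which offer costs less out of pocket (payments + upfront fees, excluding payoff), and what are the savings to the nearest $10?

Plan A: monthly rate = 4.625%/12 = 0.0038542; payment = 45,000 × 0.0038542 / (1 − (1+0.0038542)^−144) = $407.79.
Plan B: at 9.10% the monthly rate is 0.0075833, so the payment is 45,000 × 0.0075833 / (1 − 1.0075833^−144) = $514.65.
Over 136 months: Plan A costs 136 × $407.79 + $800.00 = $56,259.44; Plan B costs 136 × $514.65 = $69,992.40.
Plan A is cheaper by $69,992.40 − $56,259.44 = $13,732.96.

Plan A by $13,730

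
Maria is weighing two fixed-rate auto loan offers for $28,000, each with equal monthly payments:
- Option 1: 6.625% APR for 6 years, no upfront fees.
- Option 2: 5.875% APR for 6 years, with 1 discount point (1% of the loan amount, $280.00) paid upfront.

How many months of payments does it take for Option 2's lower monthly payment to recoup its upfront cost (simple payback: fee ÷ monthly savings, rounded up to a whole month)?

29 months

Option 1: at 6.625% the monthly rate is 0.0055208, so the payment is 28,000 × 0.0055208 / (1 − 1.0055208^−72) = $472.35.
Option 2: monthly rate = 5.875%/12 = 0.0048958; payment = 28,000 × 0.0048958 / (1 − (1+0.0048958)^−72) = $462.39.
Monthly savings = $472.35 − $462.39 = $9.96.
Break-even = $280.00 / $9.96 = 28.11 → 29 months.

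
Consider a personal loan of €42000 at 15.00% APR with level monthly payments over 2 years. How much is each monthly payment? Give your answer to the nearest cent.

Monthly rate = 15%/12 = 0.0125000; payment = 42,000 × 0.0125000 / (1 − (1+0.0125000)^−24) = €2,036.44.

€2,036.44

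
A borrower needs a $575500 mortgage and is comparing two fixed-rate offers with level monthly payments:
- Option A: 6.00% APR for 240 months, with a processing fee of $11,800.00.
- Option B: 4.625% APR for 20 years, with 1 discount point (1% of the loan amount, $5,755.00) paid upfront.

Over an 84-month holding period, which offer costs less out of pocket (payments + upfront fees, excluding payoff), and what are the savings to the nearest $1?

Option B by $43,275

Option A: monthly rate = 6%/12 = 0.0050000; payment = 575,500 × 0.0050000 / (1 − (1+0.0050000)^−240) = $4,123.06.
Option B: at 4.625% the monthly rate is 0.0038542, so the payment is 575,500 × 0.0038542 / (1 − 1.0038542^−240) = $3,679.84.
Over 84 months: Option A costs 84 × $4,123.06 + $11,800.00 = $358,137.04; Option B costs 84 × $3,679.84 + $5,755.00 = $314,861.56.
Option B is cheaper by $358,137.04 − $314,861.56 = $43,275.48.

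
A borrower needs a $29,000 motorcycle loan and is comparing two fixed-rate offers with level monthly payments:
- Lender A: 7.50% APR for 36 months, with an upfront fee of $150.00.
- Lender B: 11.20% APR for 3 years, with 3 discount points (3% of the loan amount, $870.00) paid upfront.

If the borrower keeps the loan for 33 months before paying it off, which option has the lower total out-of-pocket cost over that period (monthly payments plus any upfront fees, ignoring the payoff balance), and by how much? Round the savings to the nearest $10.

Lender A: at 7.50% the monthly rate is 0.0062500, so the payment is 29,000 × 0.0062500 / (1 − 1.0062500^−36) = $902.08.
Lender B: monthly rate = 11.2%/12 = 0.0093333; payment = 29,000 × 0.0093333 / (1 − (1+0.0093333)^−36) = $952.17.
Over 33 months: Lender A costs 33 × $902.08 + $150.00 = $29,918.64; Lender B costs 33 × $952.17 + $870.00 = $32,291.61.
Lender A is cheaper by $32,291.61 − $29,918.64 = $2,372.97.

Lender A by $2,370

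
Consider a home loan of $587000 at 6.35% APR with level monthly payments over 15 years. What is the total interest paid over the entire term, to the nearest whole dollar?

$324,722

Monthly rate = 6.35%/12 = 0.0052917; payment = 587,000 × 0.0052917 / (1 − (1+0.0052917)^−180) = $5,065.12.
Total paid = 180 × $5,065.12 = $911,721.60; interest = $911,721.60 − $587,000 = $324,721.60.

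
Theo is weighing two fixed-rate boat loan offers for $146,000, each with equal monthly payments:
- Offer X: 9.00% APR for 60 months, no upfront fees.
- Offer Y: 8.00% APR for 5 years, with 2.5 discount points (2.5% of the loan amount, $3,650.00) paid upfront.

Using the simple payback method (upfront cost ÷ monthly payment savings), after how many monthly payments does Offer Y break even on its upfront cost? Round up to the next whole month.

52 months

Offer X: at 9.00% the monthly rate is 0.0075000, so the payment is 146,000 × 0.0075000 / (1 − 1.0075000^−60) = $3,030.72.
Offer Y: monthly rate = 8%/12 = 0.0066667; payment = 146,000 × 0.0066667 / (1 − (1+0.0066667)^−60) = $2,960.35.
Monthly savings = $3,030.72 − $2,960.35 = $70.37.
Break-even = $3,650.00 / $70.37 = 51.87 → 52 months.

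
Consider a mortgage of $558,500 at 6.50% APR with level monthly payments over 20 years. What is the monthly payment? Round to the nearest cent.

$4,164.03

Monthly rate = 6.5%/12 = 0.0054167; payment = 558,500 × 0.0054167 / (1 − (1+0.0054167)^−240) = $4,164.03.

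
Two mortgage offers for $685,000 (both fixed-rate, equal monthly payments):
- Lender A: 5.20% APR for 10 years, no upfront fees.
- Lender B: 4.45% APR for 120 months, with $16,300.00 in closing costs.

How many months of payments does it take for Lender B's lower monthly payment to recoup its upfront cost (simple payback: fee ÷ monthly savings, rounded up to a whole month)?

66 months

Lender A: at 5.20% the monthly rate is 0.0043333, so the payment is 685,000 × 0.0043333 / (1 − 1.0043333^−120) = $7,332.64.
Lender B: monthly rate = 4.45%/12 = 0.0037083; payment = 685,000 × 0.0037083 / (1 − (1+0.0037083)^−120) = $7,082.73.
Monthly savings = $7,332.64 − $7,082.73 = $249.91.
Break-even = $16,300.00 / $249.91 = 65.22 → 66 months.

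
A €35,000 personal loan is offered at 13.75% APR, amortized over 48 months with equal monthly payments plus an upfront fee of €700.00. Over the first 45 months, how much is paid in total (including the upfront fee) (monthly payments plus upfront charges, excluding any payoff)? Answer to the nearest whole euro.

€43,542

At 13.75% the monthly rate is 0.0114583, so the payment is 35,000 × 0.0114583 / (1 − 1.0114583^−48) = €952.04.
Total outlay = 45 × €952.04 + €700.00 = €43,541.80.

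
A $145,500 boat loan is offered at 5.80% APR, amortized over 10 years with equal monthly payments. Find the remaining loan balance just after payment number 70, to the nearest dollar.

With monthly rate i = 5.8%/12 = 0.0048333, the balance after k of n payments is P · [(1+i)^n − (1+i)^k] / [(1+i)^n − 1].
(1+0.0048333)^120 = 1.78354478 and (1+0.0048333)^70 = 1.40146528, so the balance is 145,500 × (1.78354478 − 1.40146528) / (1.78354478 − 1) = $70,950.08.

$70,950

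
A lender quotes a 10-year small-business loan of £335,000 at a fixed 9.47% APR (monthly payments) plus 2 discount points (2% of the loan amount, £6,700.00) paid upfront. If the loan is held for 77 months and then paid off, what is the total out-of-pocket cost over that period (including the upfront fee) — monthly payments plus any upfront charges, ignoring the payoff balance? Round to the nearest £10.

£340,060

At 9.47% the monthly rate is 0.0078917, so the payment is 335,000 × 0.0078917 / (1 − 1.0078917^−120) = £4,329.32.
Total outlay = 77 × £4,329.32 + £6,700.00 = £340,057.64.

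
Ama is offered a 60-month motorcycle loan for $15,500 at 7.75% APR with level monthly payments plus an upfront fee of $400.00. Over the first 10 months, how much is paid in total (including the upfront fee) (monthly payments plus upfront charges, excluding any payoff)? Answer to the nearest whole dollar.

Monthly rate = 7.75%/12 = 0.0064583; payment = 15,500 × 0.0064583 / (1 − (1+0.0064583)^−60) = $312.43.
Total outlay = 10 × $312.43 + $400.00 = $3,524.30.

$3,524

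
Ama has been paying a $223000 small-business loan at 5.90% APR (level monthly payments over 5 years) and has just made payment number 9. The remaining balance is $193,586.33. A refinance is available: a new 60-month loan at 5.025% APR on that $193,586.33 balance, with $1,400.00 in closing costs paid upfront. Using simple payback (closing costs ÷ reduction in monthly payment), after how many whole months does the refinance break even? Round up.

Current payment = 223,000 × 5.9%/12 / (1 − (1+0.0049167)^−60) = $4,300.85.
Refinanced payment = 193,586.33 × 0.0041875 / (1 − (1+0.0041875)^−60) = $3,655.43.
Monthly savings = $4,300.85 − $3,655.43 = $645.42.
Break-even = $1,400.00 / $645.42 = 2.17 → 3 months.

3 months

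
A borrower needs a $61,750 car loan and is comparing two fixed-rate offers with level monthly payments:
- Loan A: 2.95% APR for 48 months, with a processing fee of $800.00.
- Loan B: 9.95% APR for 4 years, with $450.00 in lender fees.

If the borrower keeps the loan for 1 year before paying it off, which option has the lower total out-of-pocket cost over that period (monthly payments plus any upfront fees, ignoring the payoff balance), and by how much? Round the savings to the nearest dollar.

Loan A by $2,041

Loan A: monthly rate = 2.95%/12 = 0.0024583; payment = 61,750 × 0.0024583 / (1 − (1+0.0024583)^−48) = $1,365.43.
Loan B: monthly rate = 9.95%/12 = 0.0082917; payment = 61,750 × 0.0082917 / (1 − (1+0.0082917)^−48) = $1,564.66.
Over 12 months: Loan A costs 12 × $1,365.43 + $800.00 = $17,185.16; Loan B costs 12 × $1,564.66 + $450.00 = $19,225.92.
Loan A is cheaper by $19,225.92 − $17,185.16 = $2,040.76.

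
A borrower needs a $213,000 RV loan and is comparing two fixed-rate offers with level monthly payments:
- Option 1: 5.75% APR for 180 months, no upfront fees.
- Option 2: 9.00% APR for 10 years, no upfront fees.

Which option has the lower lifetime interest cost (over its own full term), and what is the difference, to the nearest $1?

Option 1: monthly rate = 5.75%/12 = 0.0047917; payment = 213,000 × 0.0047917 / (1 − (1+0.0047917)^−180) = $1,768.77.
Total interest on Option 1 = 180 × $1,768.77 − $213,000 = $105,378.60.
Option 2: monthly rate = 9%/12 = 0.0075000; payment = 213,000 × 0.0075000 / (1 − (1+0.0075000)^−120) = $2,698.19.
Total interest on Option 2 = 120 × $2,698.19 − $213,000 = $110,782.80.
Option 1 is lower by $5,404.20.

Option 1 by $5,404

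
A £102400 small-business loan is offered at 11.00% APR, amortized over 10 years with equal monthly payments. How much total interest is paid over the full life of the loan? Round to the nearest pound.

At 11.00% the monthly rate is 0.0091667, so the payment is 102,400 × 0.0091667 / (1 − 1.0091667^−120) = £1,410.56.
Total paid = 120 × £1,410.56 = £169,267.20; interest = £169,267.20 − £102,400 = £66,867.20.

£66,867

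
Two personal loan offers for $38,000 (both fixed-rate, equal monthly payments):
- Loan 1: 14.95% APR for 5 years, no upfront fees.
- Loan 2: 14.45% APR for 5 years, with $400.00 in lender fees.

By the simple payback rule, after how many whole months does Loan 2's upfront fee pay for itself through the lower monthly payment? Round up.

41 months

Loan 1: at 14.95% the monthly rate is 0.0124583, so the payment is 38,000 × 0.0124583 / (1 − 1.0124583^−60) = $903.02.
Loan 2: at 14.45% the monthly rate is 0.0120417, so the payment is 38,000 × 0.0120417 / (1 − 1.0120417^−60) = $893.08.
Monthly savings = $903.02 − $893.08 = $9.94.
Break-even = $400.00 / $9.94 = 40.24 → 41 months.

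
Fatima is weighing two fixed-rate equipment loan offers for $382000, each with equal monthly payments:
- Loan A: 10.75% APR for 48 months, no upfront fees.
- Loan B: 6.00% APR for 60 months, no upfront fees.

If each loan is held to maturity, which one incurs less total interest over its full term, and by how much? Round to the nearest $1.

Loan B by $28,573

Loan A: monthly rate = 10.75%/12 = 0.0089583; payment = 382,000 × 0.0089583 / (1 − (1+0.0089583)^−48) = $9,826.68.
Total interest on Loan A = 48 × $9,826.68 − $382,000 = $89,680.64.
Loan B: at 6.00% the monthly rate is 0.0050000, so the payment is 382,000 × 0.0050000 / (1 − 1.0050000^−60) = $7,385.13.
Total interest on Loan B = 60 × $7,385.13 − $382,000 = $61,107.80.
Loan B is lower by $28,572.84.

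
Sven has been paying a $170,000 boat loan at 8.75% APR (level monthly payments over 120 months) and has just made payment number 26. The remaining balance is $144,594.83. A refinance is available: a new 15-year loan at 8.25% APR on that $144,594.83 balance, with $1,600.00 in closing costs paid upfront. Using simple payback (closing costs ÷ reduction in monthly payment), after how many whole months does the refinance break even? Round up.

3 months

Current payment = 170,000 × 8.75%/12 / (1 − (1+0.0072917)^−120) = $2,130.55.
Refinanced payment = 144,594.83 × 0.0068750 / (1 − (1+0.0068750)^−180) = $1,402.77.
Monthly savings = $2,130.55 − $1,402.77 = $727.78.
Break-even = $1,600.00 / $727.78 = 2.20 → 3 months.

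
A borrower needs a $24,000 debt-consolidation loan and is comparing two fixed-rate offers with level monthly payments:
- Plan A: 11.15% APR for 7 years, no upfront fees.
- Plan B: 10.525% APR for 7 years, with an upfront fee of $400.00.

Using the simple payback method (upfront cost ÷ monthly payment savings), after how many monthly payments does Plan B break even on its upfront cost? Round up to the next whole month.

51 months

Plan A: at 11.15% the monthly rate is 0.0092917, so the payment is 24,000 × 0.0092917 / (1 − 1.0092917^−84) = $412.83.
Plan B: at 10.525% the monthly rate is 0.0087708, so the payment is 24,000 × 0.0087708 / (1 − 1.0087708^−84) = $404.97.
Monthly savings = $412.83 − $404.97 = $7.86.
Break-even = $400.00 / $7.86 = 50.89 → 51 months.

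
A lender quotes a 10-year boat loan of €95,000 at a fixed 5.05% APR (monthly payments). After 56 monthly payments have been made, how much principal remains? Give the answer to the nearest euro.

With monthly rate i = 5.05%/12 = 0.0042083, the balance after k of n payments is P · [(1+i)^n − (1+i)^k] / [(1+i)^n − 1].
(1+0.0042083)^120 = 1.65523065 and (1+0.0042083)^56 = 1.26512657, so the balance is 95,000 × (1.65523065 − 1.26512657) / (1.65523065 − 1) = €56,560.06.

€56,560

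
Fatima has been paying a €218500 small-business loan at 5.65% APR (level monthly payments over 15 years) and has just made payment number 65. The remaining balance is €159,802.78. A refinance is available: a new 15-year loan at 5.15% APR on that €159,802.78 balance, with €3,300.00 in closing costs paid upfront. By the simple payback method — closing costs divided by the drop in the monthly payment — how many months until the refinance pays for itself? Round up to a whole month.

7 months

Current payment = 218,500 × 5.65%/12 / (1 − (1+0.0047083)^−180) = €1,802.77.
Refinanced payment = 159,802.78 × 0.0042917 / (1 − (1+0.0042917)^−180) = €1,276.23.
Monthly savings = €1,802.77 − €1,276.23 = €526.54.
Break-even = €3,300.00 / €526.54 = 6.27 → 7 months.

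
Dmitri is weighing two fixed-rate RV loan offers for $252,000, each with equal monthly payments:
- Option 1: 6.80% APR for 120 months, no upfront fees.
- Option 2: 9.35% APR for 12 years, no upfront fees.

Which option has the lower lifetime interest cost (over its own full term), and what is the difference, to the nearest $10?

Option 1: monthly rate = 6.8%/12 = 0.0056667; payment = 252,000 × 0.0056667 / (1 − (1+0.0056667)^−120) = $2,900.02.
Total interest on Option 1 = 120 × $2,900.02 − $252,000 = $96,002.40.
Option 2: monthly rate = 9.35%/12 = 0.0077917; payment = 252,000 × 0.0077917 / (1 − (1+0.0077917)^−144) = $2,917.74.
Total interest on Option 2 = 144 × $2,917.74 − $252,000 = $168,154.56.
Option 1 is lower by $72,152.16.

Option 1 by $72,150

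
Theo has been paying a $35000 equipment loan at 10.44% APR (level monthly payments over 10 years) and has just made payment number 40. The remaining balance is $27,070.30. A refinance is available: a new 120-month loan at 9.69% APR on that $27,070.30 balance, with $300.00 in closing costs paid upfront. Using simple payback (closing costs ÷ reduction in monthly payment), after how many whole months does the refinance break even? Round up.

3 months

Current payment = 35,000 × 10.44%/12 / (1 − (1+0.0087000)^−120) = $471.10.
Refinanced payment = 27,070.30 × 0.0080750 / (1 − (1+0.0080750)^−120) = $353.11.
Monthly savings = $471.10 − $353.11 = $117.99.
Break-even = $300.00 / $117.99 = 2.54 → 3 months.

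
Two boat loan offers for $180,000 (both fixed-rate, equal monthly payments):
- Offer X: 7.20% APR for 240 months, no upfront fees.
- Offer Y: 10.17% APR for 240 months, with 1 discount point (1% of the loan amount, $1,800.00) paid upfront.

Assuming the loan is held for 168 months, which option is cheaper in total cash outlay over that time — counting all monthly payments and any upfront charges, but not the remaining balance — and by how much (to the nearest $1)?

Offer X: monthly rate = 7.2%/12 = 0.0060000; payment = 180,000 × 0.0060000 / (1 − (1+0.0060000)^−240) = $1,417.23.
Offer Y: at 10.17% the monthly rate is 0.0084750, so the payment is 180,000 × 0.0084750 / (1 − 1.0084750^−240) = $1,757.36.
Over 168 months: Offer X costs 168 × $1,417.23 = $238,094.64; Offer Y costs 168 × $1,757.36 + $1,800.00 = $297,036.48.
Offer X is cheaper by $297,036.48 − $238,094.64 = $58,941.84.

Offer X by $58,942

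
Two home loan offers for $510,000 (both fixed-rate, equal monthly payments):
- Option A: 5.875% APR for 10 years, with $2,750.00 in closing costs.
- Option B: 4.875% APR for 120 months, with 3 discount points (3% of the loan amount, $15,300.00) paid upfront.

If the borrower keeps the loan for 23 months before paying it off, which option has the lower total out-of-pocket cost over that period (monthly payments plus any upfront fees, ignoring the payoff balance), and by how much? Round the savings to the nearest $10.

Option A: monthly rate = 5.875%/12 = 0.0048958; payment = 510,000 × 0.0048958 / (1 − (1+0.0048958)^−120) = $5,630.08.
Option B: monthly rate = 4.875%/12 = 0.0040625; payment = 510,000 × 0.0040625 / (1 − (1+0.0040625)^−120) = $5,378.23.
Over 23 months: Option A costs 23 × $5,630.08 + $2,750.00 = $132,241.84; Option B costs 23 × $5,378.23 + $15,300.00 = $138,999.29.
Option A is cheaper by $138,999.29 − $132,241.84 = $6,757.45.

Option A by $6,760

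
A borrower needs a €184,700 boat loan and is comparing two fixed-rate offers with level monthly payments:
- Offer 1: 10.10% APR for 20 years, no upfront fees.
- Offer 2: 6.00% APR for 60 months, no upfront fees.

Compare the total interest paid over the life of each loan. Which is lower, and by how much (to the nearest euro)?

Offer 1: at 10.10% the monthly rate is 0.0084167, so the payment is 184,700 × 0.0084167 / (1 − 1.0084167^−240) = €1,794.65.
Total interest on Offer 1 = 240 × €1,794.65 − €184,700 = €246,016.00.
Offer 2: at 6.00% the monthly rate is 0.0050000, so the payment is 184,700 × 0.0050000 / (1 − 1.0050000^−60) = €3,570.77.
Total interest on Offer 2 = 60 × €3,570.77 − €184,700 = €29,546.20.
Offer 2 is lower by €216,469.80.

Offer 2 by €216,470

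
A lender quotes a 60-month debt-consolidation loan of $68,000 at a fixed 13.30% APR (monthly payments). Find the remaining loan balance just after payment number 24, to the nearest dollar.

With monthly rate i = 13.3%/12 = 0.0110833, the balance after k of n payments is P · [(1+i)^n − (1+i)^k] / [(1+i)^n − 1].
(1+0.0110833)^60 = 1.93739018 and (1+0.0110833)^24 = 1.30282726, so the balance is 68,000 × (1.93739018 − 1.30282726) / (1.93739018 − 1) = $46,032.36.

$46,032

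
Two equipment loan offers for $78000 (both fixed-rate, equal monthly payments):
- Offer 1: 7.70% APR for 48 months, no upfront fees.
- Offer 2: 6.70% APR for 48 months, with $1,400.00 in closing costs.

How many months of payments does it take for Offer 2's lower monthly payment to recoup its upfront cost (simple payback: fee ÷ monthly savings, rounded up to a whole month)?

Offer 1: monthly rate = 7.7%/12 = 0.0064167; payment = 78,000 × 0.0064167 / (1 − (1+0.0064167)^−48) = $1,893.24.
Offer 2: monthly rate = 6.7%/12 = 0.0055833; payment = 78,000 × 0.0055833 / (1 − (1+0.0055833)^−48) = $1,856.97.
Monthly savings = $1,893.24 − $1,856.97 = $36.27.
Break-even = $1,400.00 / $36.27 = 38.60 → 39 months.

39 months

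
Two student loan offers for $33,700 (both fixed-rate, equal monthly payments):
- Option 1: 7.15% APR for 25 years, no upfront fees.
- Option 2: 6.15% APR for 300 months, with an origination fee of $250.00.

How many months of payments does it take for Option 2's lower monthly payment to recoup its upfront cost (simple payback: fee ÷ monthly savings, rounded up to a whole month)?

12 months

Option 1: at 7.15% the monthly rate is 0.0059583, so the payment is 33,700 × 0.0059583 / (1 − 1.0059583^−300) = $241.42.
Option 2: at 6.15% the monthly rate is 0.0051250, so the payment is 33,700 × 0.0051250 / (1 − 1.0051250^−300) = $220.23.
Monthly savings = $241.42 − $220.23 = $21.19.
Break-even = $250.00 / $21.19 = 11.80 → 12 months.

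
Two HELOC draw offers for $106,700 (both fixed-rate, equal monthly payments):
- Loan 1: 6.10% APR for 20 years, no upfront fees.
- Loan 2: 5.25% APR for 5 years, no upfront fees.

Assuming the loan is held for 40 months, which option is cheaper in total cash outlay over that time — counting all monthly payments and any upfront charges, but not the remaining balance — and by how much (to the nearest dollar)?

Loan 1: at 6.10% the monthly rate is 0.0050833, so the payment is 106,700 × 0.0050833 / (1 − 1.0050833^−240) = $770.60.
Loan 2: at 5.25% the monthly rate is 0.0043750, so the payment is 106,700 × 0.0043750 / (1 − 1.0043750^−60) = $2,025.80.
Over 40 months: Loan 1 costs 40 × $770.60 = $30,824.00; Loan 2 costs 40 × $2,025.80 = $81,032.00.
Loan 1 is cheaper by $81,032.00 − $30,824.00 = $50,208.00.

Loan 1 by $50,208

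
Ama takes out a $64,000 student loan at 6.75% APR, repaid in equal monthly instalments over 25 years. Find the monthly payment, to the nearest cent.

$442.18

At 6.75% the monthly rate is 0.0056250, so the payment is 64,000 × 0.0056250 / (1 − 1.0056250^−300) = $442.18.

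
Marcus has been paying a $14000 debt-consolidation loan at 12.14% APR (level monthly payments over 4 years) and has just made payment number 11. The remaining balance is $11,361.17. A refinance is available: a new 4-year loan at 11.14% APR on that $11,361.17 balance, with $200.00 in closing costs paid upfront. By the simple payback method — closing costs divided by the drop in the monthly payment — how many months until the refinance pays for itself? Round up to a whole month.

3 months

Current payment = 14,000 × 12.14%/12 / (1 − (1+0.0101167)^−48) = $369.64.
Refinanced payment = 11,361.17 × 0.0092833 / (1 − (1+0.0092833)^−48) = $294.41.
Monthly savings = $369.64 − $294.41 = $75.23.
Break-even = $200.00 / $75.23 = 2.66 → 3 months.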